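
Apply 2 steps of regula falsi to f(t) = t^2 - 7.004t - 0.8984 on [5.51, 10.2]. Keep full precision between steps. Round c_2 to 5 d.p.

6.95022

f(5.510000) = -9.130340, f(10.200000) = 31.700800
step 1: c = 6.558741, f(c) = -3.818738 < 0 → new bracket [6.558741, 10.200000]
step 2: c = 6.950216, f(c) = -1.272209 < 0 → new bracket [6.950216, 10.200000]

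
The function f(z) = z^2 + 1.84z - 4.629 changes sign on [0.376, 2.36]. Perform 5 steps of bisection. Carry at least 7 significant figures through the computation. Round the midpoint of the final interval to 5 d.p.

f(0.376000) = -3.795784, f(2.360000) = 5.283000 (opposite signs)
step 1: m = 1.368000, f(m) = -0.240456 < 0 → root in [1.368000, 2.360000]
step 2: m = 1.864000, f(m) = 2.275256 > 0 → root in [1.368000, 1.864000]
step 3: m = 1.616000, f(m) = 0.955896 > 0 → root in [1.368000, 1.616000]
step 4: m = 1.492000, f(m) = 0.342344 > 0 → root in [1.368000, 1.492000]
step 5: m = 1.430000, f(m) = 0.047100 > 0 → root in [1.368000, 1.430000]
Midpoint of [1.368000, 1.430000] = 1.399000

1.39900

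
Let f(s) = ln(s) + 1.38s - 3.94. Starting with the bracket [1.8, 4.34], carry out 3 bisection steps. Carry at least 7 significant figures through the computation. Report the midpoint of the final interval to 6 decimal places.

f(1.800000) = -0.868213, f(4.340000) = 3.517074 (opposite signs)
step 1: m = 3.070000, f(m) = 1.418278 > 0 → root in [1.800000, 3.070000]
step 2: m = 2.435000, f(m) = 0.310247 > 0 → root in [1.800000, 2.435000]
step 3: m = 2.117500, f(m) = -0.267614 < 0 → root in [2.117500, 2.435000]
Midpoint of [2.117500, 2.435000] = 2.276250

2.276250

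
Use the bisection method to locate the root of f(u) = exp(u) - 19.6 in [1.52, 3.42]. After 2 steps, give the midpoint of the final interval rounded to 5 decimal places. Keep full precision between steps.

3.18250

f(1.520000) = -15.027775, f(3.420000) = 10.969415 (opposite signs)
step 1: m = 2.470000, f(m) = -7.777553 < 0 → root in [2.470000, 3.420000]
step 2: m = 2.945000, f(m) = -0.589338 < 0 → root in [2.945000, 3.420000]
Midpoint of [2.945000, 3.420000] = 3.182500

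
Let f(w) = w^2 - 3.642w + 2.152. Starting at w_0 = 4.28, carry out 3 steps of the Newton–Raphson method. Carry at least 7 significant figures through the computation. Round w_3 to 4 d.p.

2.9011

f'(w) = 2w - 3.642
w_0 = 4.280000: f = 4.882640, f' = 4.918000 → w_1 = 4.280000 - (4.882640)/(4.918000) = 3.287190
w_1 = 3.287190: f = 0.985672, f' = 2.932380 → w_2 = 3.287190 - (0.985672)/(2.932380) = 2.951056
w_2 = 2.951056: f = 0.112986, f' = 2.260112 → w_3 = 2.951056 - (0.112986)/(2.260112) = 2.901065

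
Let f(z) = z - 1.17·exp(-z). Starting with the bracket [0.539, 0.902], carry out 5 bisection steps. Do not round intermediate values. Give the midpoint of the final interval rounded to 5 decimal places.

0.62408

f(0.539000) = -0.143498, f(0.902000) = 0.427264 (opposite signs)
step 1: m = 0.720500, f(m) = 0.151285 > 0 → root in [0.539000, 0.720500]
step 2: m = 0.629750, f(m) = 0.006462 > 0 → root in [0.539000, 0.629750]
step 3: m = 0.584375, f(m) = -0.067846 < 0 → root in [0.584375, 0.629750]
step 4: m = 0.607063, f(m) = -0.030528 < 0 → root in [0.607063, 0.629750]
step 5: m = 0.618406, f(m) = -0.011993 < 0 → root in [0.618406, 0.629750]
Midpoint of [0.618406, 0.629750] = 0.624078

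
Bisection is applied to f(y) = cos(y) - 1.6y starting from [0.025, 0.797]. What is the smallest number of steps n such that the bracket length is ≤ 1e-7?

23

Initial width b − a = 0.797 − 0.025 = 0.772000.
After n steps the width is (b−a)/2^n; need (b−a)/2^n ≤ 1e-7.
So n ≥ log₂(0.772000/1e-7) = log₂(7720000.0000) ≈ 22.8802.
Hence n = 23.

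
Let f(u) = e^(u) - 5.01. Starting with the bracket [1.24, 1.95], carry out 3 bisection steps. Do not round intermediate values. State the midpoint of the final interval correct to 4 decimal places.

1.6394

f(1.240000) = -1.554387, f(1.950000) = 2.018688 (opposite signs)
step 1: m = 1.595000, f(m) = -0.081671 < 0 → root in [1.595000, 1.950000]
step 2: m = 1.772500, f(m) = 0.875549 > 0 → root in [1.595000, 1.772500]
step 3: m = 1.683750, f(m) = 0.375715 > 0 → root in [1.595000, 1.683750]
Midpoint of [1.595000, 1.683750] = 1.639375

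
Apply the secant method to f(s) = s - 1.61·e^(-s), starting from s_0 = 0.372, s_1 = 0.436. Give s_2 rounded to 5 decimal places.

Secant update: s_(k+1) = s_k − f(s_k)·(s_k − s_(k-1))/(f(s_k) − f(s_(k-1))).
f(s_0) = -0.737860, f(s_1) = -0.605055
s_2 = 0.436000 - (-0.605055)·(0.436000 - 0.372000)/(-0.605055 - (-0.737860)) = 0.727580; f(s_2) = -0.050174

0.72758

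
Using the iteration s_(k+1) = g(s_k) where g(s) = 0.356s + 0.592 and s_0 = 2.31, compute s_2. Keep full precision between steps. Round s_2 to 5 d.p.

1.09551

s_1 = g(2.310000) = 1.414360
s_2 = g(1.414360) = 1.095512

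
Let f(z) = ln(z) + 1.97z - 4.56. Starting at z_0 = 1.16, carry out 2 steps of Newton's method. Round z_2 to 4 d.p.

f'(z) = 1/z + 1.97
z_0 = 1.160000: f = -2.126380, f' = 2.832069 → z_1 = 1.160000 - (-2.126380)/(2.832069) = 1.910822
z_1 = 1.910822: f = -0.148147, f' = 2.493335 → z_2 = 1.910822 - (-0.148147)/(2.493335) = 1.970239

1.9702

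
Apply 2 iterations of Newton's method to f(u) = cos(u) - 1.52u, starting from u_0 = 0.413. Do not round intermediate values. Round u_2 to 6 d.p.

f'(u) = -sin(u) - 1.52
u_0 = 0.413000: f = 0.288161, f' = -1.921359 → u_1 = 0.413000 - (0.288161)/(-1.921359) = 0.562978
u_1 = 0.562978: f = -0.010056, f' = -2.053707 → u_2 = 0.562978 - (-0.010056)/(-2.053707) = 0.558081

0.558081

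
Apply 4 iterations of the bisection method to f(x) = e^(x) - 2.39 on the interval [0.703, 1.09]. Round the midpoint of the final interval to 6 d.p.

f(0.703000) = -0.370197, f(1.090000) = 0.584274 (opposite signs)
step 1: m = 0.896500, f(m) = 0.061010 > 0 → root in [0.703000, 0.896500]
step 2: m = 0.799750, f(m) = -0.165015 < 0 → root in [0.799750, 0.896500]
step 3: m = 0.848125, f(m) = -0.054736 < 0 → root in [0.848125, 0.896500]
step 4: m = 0.872313, f(m) = 0.002437 > 0 → root in [0.848125, 0.872313]
Midpoint of [0.848125, 0.872313] = 0.860219

0.860219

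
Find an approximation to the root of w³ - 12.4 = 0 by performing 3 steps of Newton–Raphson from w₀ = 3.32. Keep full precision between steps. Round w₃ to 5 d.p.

2.31492

f'(w) = 3w²
w_0 = 3.320000: f = 24.194368, f' = 33.067200 → w_1 = 3.320000 - (24.194368)/(33.067200) = 2.588327
w_1 = 2.588327: f = 4.940339, f' = 20.098314 → w_2 = 2.588327 - (4.940339)/(20.098314) = 2.342519
w_2 = 2.342519: f = 0.454322, f' = 16.462181 → w_3 = 2.342519 - (0.454322)/(16.462181) = 2.314921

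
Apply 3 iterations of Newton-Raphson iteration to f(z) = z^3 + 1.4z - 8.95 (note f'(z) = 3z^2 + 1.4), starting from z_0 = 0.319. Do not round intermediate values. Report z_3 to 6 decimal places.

2.522552

z_0 = 0.319000: f = -8.470938, f' = 1.705283 → z_1 = 0.319000 - (-8.470938)/(1.705283) = 5.286468
z_1 = 5.286468: f = 146.190598, f' = 85.240223 → z_2 = 5.286468 - (146.190598)/(85.240223) = 3.571425
z_2 = 3.571425: f = 41.603806, f' = 39.665236 → z_3 = 3.571425 - (41.603806)/(39.665236) = 2.522552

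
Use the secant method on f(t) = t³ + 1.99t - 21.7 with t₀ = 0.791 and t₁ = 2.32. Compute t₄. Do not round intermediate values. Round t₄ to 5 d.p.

2.55051

Secant update: t_(k+1) = t_k − f(t_k)·(t_k − t_(k-1))/(f(t_k) − f(t_(k-1))).
f(t_0) = -19.630996, f(t_1) = -4.596032
t_2 = 2.320000 - (-4.596032)·(2.320000 - 0.791000)/(-4.596032 - (-19.630996)) = 2.787399; f(t_2) = 5.503890
t_3 = 2.787399 - (5.503890)·(2.787399 - 2.320000)/(5.503890 - (-4.596032)) = 2.532693; f(t_3) = -0.413896
t_4 = 2.532693 - (-0.413896)·(2.532693 - 2.787399)/(-0.413896 - (5.503890)) = 2.550507; f(t_4) = -0.033215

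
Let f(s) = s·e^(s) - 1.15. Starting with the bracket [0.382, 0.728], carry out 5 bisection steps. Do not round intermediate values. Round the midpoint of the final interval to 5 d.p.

0.61447

f(0.382000) = -0.590289, f(0.728000) = 0.357640 (opposite signs)
step 1: m = 0.555000, f(m) = -0.183223 < 0 → root in [0.555000, 0.728000]
step 2: m = 0.641500, f(m) = 0.068419 > 0 → root in [0.555000, 0.641500]
step 3: m = 0.598250, f(m) = -0.061823 < 0 → root in [0.598250, 0.641500]
step 4: m = 0.619875, f(m) = 0.002159 > 0 → root in [0.598250, 0.619875]
step 5: m = 0.609062, f(m) = -0.030113 < 0 → root in [0.609062, 0.619875]
Midpoint of [0.609062, 0.619875] = 0.614469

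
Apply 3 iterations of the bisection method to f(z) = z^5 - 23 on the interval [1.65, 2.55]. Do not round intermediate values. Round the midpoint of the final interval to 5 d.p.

1.81875

f(1.650000) = -10.770190, f(2.550000) = 84.820391 (opposite signs)
step 1: m = 2.100000, f(m) = 17.841010 > 0 → root in [1.650000, 2.100000]
step 2: m = 1.875000, f(m) = 0.174286 > 0 → root in [1.650000, 1.875000]
step 3: m = 1.762500, f(m) = -5.992298 < 0 → root in [1.762500, 1.875000]
Midpoint of [1.762500, 1.875000] = 1.818750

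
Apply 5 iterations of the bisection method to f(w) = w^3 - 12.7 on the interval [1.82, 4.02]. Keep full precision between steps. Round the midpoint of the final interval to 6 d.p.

2.335625

f(1.820000) = -6.671432, f(4.020000) = 52.264808 (opposite signs)
step 1: m = 2.920000, f(m) = 12.197088 > 0 → root in [1.820000, 2.920000]
step 2: m = 2.370000, f(m) = 0.612053 > 0 → root in [1.820000, 2.370000]
step 3: m = 2.095000, f(m) = -3.504993 < 0 → root in [2.095000, 2.370000]
step 4: m = 2.232500, f(m) = -1.573094 < 0 → root in [2.232500, 2.370000]
step 5: m = 2.301250, f(m) = -0.513152 < 0 → root in [2.301250, 2.370000]
Midpoint of [2.301250, 2.370000] = 2.335625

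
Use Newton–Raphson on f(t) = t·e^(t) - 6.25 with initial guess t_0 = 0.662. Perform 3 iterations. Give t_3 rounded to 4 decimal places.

1.5025

f'(t) = (t + 1)·e^(t)
t_0 = 0.662000: f = -4.966603, f' = 3.222063 → t_1 = 0.662000 - (-4.966603)/(3.222063) = 2.203436
t_1 = 2.203436: f = 13.704486, f' = 29.010563 → t_2 = 2.203436 - (13.704486)/(29.010563) = 1.731040
t_2 = 1.731040: f = 3.524351, f' = 15.420872 → t_3 = 1.731040 - (3.524351)/(15.420872) = 1.502495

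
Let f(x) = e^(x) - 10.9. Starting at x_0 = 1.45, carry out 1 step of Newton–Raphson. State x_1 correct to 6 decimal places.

3.006816

Newton update: x ← x − f(x)/f'(x).
f'(x) = e^(x)
x_0 = 1.450000: f = -6.636885, f' = 4.263115 → x_1 = 1.450000 - (-6.636885)/(4.263115) = 3.006816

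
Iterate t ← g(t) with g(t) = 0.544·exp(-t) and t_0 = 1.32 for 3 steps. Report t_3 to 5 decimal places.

t_1 = g(1.320000) = 0.145322
t_2 = g(0.145322) = 0.470421
t_3 = g(0.470421) = 0.339858

0.33986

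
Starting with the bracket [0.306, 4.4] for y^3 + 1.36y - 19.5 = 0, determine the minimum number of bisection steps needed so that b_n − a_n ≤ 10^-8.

Initial width b − a = 4.4 − 0.306 = 4.094000.
After n steps the width is (b−a)/2^n; need (b−a)/2^n ≤ 10^-8.
So n ≥ log₂(4.094000/10^-8) = log₂(409400000.0000) ≈ 28.6089.
Hence n = 29.

29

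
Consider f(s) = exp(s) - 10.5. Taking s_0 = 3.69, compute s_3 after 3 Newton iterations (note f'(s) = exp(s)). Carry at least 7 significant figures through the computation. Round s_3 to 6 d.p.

s_0 = 3.690000: f = 29.544847, f' = 40.044847 → s_1 = 3.690000 - (29.544847)/(40.044847) = 2.952206
s_1 = 2.952206: f = 8.648148, f' = 19.148148 → s_2 = 2.952206 - (8.648148)/(19.148148) = 2.500562
s_2 = 2.500562: f = 1.689341, f' = 12.189341 → s_3 = 2.500562 - (1.689341)/(12.189341) = 2.361970

2.361970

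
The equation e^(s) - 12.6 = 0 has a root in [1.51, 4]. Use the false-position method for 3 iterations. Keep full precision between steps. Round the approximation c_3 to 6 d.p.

False-position update: c = (a·f(b) − b·f(a))/(f(b) − f(a)); replace the endpoint whose sign matches f(c).
f(1.510000) = -8.073269, f(4.000000) = 41.998150
step 1: c = 1.911475, f(c) = -5.836941 < 0 → new bracket [1.911475, 4.000000]
step 2: c = 2.166322, f(c) = -3.873873 < 0 → new bracket [2.166322, 4.000000]
step 3: c = 2.321175, f(c) = -2.412362 < 0 → new bracket [2.321175, 4.000000]

2.321175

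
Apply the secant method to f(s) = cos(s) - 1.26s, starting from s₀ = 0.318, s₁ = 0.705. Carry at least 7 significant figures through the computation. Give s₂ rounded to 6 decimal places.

0.632459

f(s_0) = 0.549183, f(s_1) = -0.126688
s_2 = 0.705000 - (-0.126688)·(0.705000 - 0.318000)/(-0.126688 - (0.549183)) = 0.632459; f(s_2) = 0.009678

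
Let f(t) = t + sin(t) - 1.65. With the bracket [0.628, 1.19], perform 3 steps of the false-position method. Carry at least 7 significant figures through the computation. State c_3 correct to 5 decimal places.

f(0.628000) = -0.434472, f(1.190000) = 0.468369
step 1: c = 0.898450, f(c) = 0.030813 > 0 → new bracket [0.628000, 0.898450]
step 2: c = 0.880540, f(c) = 0.001623 > 0 → new bracket [0.628000, 0.880540]
step 3: c = 0.879600, f(c) = 0.000084 > 0 → new bracket [0.628000, 0.879600]

0.87960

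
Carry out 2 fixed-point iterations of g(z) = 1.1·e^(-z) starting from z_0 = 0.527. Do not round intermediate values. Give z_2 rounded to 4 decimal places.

z_1 = g(0.527000) = 0.649411
z_2 = g(0.649411) = 0.574589

0.5746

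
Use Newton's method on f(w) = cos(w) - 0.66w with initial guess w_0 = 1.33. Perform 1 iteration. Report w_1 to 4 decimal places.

0.9381

f'(w) = -sin(w) - 0.66
w_0 = 1.330000: f = -0.639324, f' = -1.631148 → w_1 = 1.330000 - (-0.639324)/(-1.631148) = 0.938053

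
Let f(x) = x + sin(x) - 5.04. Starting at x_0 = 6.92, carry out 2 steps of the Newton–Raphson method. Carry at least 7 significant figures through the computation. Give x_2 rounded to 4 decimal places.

f'(x) = 1 + cos(x)
x_0 = 6.920000: f = 2.474637, f' = 1.803994 → x_1 = 6.920000 - (2.474637)/(1.803994) = 5.548245
x_1 = 5.548245: f = -0.162298, f' = 1.741871 → x_2 = 5.548245 - (-0.162298)/(1.741871) = 5.641419

5.6414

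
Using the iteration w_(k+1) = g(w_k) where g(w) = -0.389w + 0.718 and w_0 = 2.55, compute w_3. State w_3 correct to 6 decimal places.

0.397244

w_1 = g(2.550000) = -0.273950
w_2 = g(-0.273950) = 0.824567
w_3 = g(0.824567) = 0.397244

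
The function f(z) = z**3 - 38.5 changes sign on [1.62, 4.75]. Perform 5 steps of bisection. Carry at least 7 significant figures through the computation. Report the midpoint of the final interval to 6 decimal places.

f(1.620000) = -34.248472, f(4.750000) = 68.671875 (opposite signs)
step 1: m = 3.185000, f(m) = -6.190643 < 0 → root in [3.185000, 4.750000]
step 2: m = 3.967500, f(m) = 23.952641 > 0 → root in [3.185000, 3.967500]
step 3: m = 3.576250, f(m) = 7.238678 > 0 → root in [3.185000, 3.576250]
step 4: m = 3.380625, f(m) = 0.135897 > 0 → root in [3.185000, 3.380625]
step 5: m = 3.282813, f(m) = -3.121596 < 0 → root in [3.282813, 3.380625]
Midpoint of [3.282813, 3.380625] = 3.331719

3.331719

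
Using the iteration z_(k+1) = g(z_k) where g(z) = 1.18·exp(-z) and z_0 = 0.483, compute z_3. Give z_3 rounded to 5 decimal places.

z_1 = g(0.483000) = 0.727977
z_2 = g(0.727977) = 0.569804
z_3 = g(0.569804) = 0.667451

0.66745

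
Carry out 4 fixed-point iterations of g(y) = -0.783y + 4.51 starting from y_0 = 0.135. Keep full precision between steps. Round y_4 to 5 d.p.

y_1 = g(0.135000) = 4.404295
y_2 = g(4.404295) = 1.061437
y_3 = g(1.061437) = 3.678895
y_4 = g(3.678895) = 1.629425

1.62943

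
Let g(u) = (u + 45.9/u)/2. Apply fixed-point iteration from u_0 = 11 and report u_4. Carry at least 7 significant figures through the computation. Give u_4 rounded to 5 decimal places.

u_1 = g(11.000000) = 7.586364
u_2 = g(7.586364) = 6.818347
u_3 = g(6.818347) = 6.775092
u_4 = g(6.775092) = 6.774954

6.77495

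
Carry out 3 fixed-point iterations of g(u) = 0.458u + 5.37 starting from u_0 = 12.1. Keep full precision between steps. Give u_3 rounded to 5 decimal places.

10.11836

u_1 = g(12.100000) = 10.911800
u_2 = g(10.911800) = 10.367604
u_3 = g(10.367604) = 10.118363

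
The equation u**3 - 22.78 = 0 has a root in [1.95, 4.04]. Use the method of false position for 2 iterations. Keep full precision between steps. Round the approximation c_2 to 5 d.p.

2.71853

f(1.950000) = -15.365125, f(4.040000) = 43.159264
step 1: c = 2.498713, f(c) = -7.179113 < 0 → new bracket [2.498713, 4.040000]
step 2: c = 2.718527, f(c) = -2.689025 < 0 → new bracket [2.718527, 4.040000]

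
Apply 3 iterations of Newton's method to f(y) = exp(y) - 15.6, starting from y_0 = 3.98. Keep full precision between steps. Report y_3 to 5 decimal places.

2.75377

Newton update: y ← y − f(y)/f'(y).
f'(y) = exp(y)
y_0 = 3.980000: f = 37.917034, f' = 53.517034 → y_1 = 3.980000 - (37.917034)/(53.517034) = 3.271496
y_1 = 3.271496: f = 10.750730, f' = 26.350730 → y_2 = 3.271496 - (10.750730)/(26.350730) = 2.863510
y_2 = 2.863510: f = 1.922923, f' = 17.522923 → y_3 = 2.863510 - (1.922923)/(17.522923) = 2.753772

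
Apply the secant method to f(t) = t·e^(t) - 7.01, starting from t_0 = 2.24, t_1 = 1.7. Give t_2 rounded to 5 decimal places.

f(t_0) = 14.031062, f(t_1) = 2.295711
t_2 = 1.700000 - (2.295711)·(1.700000 - 2.240000)/(2.295711 - (14.031062)) = 1.594363; f(t_2) = 0.842546

1.59436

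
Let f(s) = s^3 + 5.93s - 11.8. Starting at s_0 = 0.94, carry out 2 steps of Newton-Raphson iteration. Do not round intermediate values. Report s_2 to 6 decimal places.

f'(s) = 3s^2 + 5.93
s_0 = 0.940000: f = -5.395216, f' = 8.580800 → s_1 = 0.940000 - (-5.395216)/(8.580800) = 1.568754
s_1 = 1.568754: f = 1.363403, f' = 13.312971 → s_2 = 1.568754 - (1.363403)/(13.312971) = 1.466343

1.466343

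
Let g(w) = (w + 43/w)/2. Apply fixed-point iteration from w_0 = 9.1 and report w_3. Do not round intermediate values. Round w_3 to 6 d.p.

6.557445

w_1 = g(9.100000) = 6.912637
w_2 = g(6.912637) = 6.566564
w_3 = g(6.566564) = 6.557445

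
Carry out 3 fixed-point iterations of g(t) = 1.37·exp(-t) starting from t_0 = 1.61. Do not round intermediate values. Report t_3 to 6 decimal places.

0.483355

t_1 = g(1.610000) = 0.273846
t_2 = g(0.273846) = 1.041815
t_3 = g(1.041815) = 0.483355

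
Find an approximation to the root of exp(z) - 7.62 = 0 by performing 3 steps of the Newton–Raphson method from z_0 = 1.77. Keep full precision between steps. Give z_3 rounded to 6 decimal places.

Newton update: z ← z − f(z)/f'(z).
f'(z) = exp(z)
z_0 = 1.770000: f = -1.749147, f' = 5.870853 → z_1 = 1.770000 - (-1.749147)/(5.870853) = 2.067937
z_1 = 2.067937: f = 0.288494, f' = 7.908494 → z_2 = 2.067937 - (0.288494)/(7.908494) = 2.031458
z_2 = 2.031458: f = 0.005199, f' = 7.625199 → z_3 = 2.031458 - (0.005199)/(7.625199) = 2.030777

2.030777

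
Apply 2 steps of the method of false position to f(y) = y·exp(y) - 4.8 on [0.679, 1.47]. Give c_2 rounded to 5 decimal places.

False-position update: c = (a·f(b) − b·f(a))/(f(b) − f(a)); replace the endpoint whose sign matches f(c).
f(0.679000) = -3.461077, f(1.470000) = 1.593376
step 1: c = 1.220644, f(c) = -0.662789 < 0 → new bracket [1.220644, 1.470000]
step 2: c = 1.293897, f(c) = -0.081199 < 0 → new bracket [1.293897, 1.470000]

1.29390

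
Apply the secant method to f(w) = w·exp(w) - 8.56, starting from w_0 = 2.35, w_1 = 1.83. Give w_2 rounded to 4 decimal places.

Secant update: w_(k+1) = w_k − f(w_k)·(w_k − w_(k-1))/(f(w_k) − f(w_(k-1))).
f(w_0) = 16.081089, f(w_1) = 2.848013
w_2 = 1.830000 - (2.848013)·(1.830000 - 2.350000)/(2.848013 - (16.081089)) = 1.718086; f(w_2) = 1.016353

1.7181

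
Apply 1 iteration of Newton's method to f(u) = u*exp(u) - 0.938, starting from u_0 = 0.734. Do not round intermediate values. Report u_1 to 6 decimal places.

f'(u) = (u+1)*exp(u)
u_0 = 0.734000: f = 0.591214, f' = 3.612611 → u_1 = 0.734000 - (0.591214)/(3.612611) = 0.570347

0.570347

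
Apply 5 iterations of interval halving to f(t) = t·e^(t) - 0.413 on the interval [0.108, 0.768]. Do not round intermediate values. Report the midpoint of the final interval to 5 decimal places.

f(0.108000) = -0.292683, f(0.768000) = 1.242386 (opposite signs)
step 1: m = 0.438000, f(m) = 0.265727 > 0 → root in [0.108000, 0.438000]
step 2: m = 0.273000, f(m) = -0.054305 < 0 → root in [0.273000, 0.438000]
step 3: m = 0.355500, f(m) = 0.094261 > 0 → root in [0.273000, 0.355500]
step 4: m = 0.314250, f(m) = 0.017281 > 0 → root in [0.273000, 0.314250]
step 5: m = 0.293625, f(m) = -0.019166 < 0 → root in [0.293625, 0.314250]
Midpoint of [0.293625, 0.314250] = 0.303938

0.30394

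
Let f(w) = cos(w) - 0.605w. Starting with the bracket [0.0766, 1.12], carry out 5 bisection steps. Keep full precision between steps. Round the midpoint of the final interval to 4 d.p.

f(0.076600) = 0.950725, f(1.120000) = -0.241918 (opposite signs)
step 1: m = 0.598300, f(m) = 0.464323 > 0 → root in [0.598300, 1.120000]
step 2: m = 0.859150, f(m) = 0.133296 > 0 → root in [0.859150, 1.120000]
step 3: m = 0.989575, f(m) = -0.049648 < 0 → root in [0.859150, 0.989575]
step 4: m = 0.924363, f(m) = 0.043104 > 0 → root in [0.924363, 0.989575]
step 5: m = 0.956969, f(m) = -0.002966 < 0 → root in [0.924363, 0.956969]
Midpoint of [0.924363, 0.956969] = 0.940666

0.9407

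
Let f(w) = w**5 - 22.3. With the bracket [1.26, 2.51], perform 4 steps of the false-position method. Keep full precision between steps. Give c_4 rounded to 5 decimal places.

False-position update: c = (a·f(b) − b·f(a))/(f(b) − f(a)); replace the endpoint whose sign matches f(c).
f(1.260000) = -19.124203, f(2.510000) = 77.325063
step 1: c = 1.507853, f(c) = -14.505375 < 0 → new bracket [1.507853, 2.510000]
step 2: c = 1.666151, f(c) = -9.459819 < 0 → new bracket [1.666151, 2.510000]
step 3: c = 1.758133, f(c) = -5.501974 < 0 → new bracket [1.758133, 2.510000]
step 4: c = 1.808077, f(c) = -2.976543 < 0 → new bracket [1.808077, 2.510000]

1.80808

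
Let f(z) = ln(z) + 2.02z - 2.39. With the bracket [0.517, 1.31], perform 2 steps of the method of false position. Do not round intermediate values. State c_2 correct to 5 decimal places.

False-position update: c = (a·f(b) − b·f(a))/(f(b) − f(a)); replace the endpoint whose sign matches f(c).
f(0.517000) = -2.005372, f(1.310000) = 0.526227
step 1: c = 1.145164, f(c) = 0.058780 > 0 → new bracket [0.517000, 1.145164]
step 2: c = 1.127276, f(c) = 0.006903 > 0 → new bracket [0.517000, 1.127276]

1.12728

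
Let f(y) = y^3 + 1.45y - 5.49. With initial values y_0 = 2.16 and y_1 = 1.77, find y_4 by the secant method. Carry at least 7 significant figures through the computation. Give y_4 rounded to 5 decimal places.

f(y_0) = 7.719696, f(y_1) = 2.621733
y_2 = 1.770000 - (2.621733)·(1.770000 - 2.160000)/(2.621733 - (7.719696)) = 1.569434; f(y_2) = 0.651392
y_3 = 1.569434 - (0.651392)·(1.569434 - 1.770000)/(0.651392 - (2.621733)) = 1.503128; f(y_3) = 0.085691
y_4 = 1.503128 - (0.085691)·(1.503128 - 1.569434)/(0.085691 - (0.651392)) = 1.493084; f(y_4) = 0.003501

1.49308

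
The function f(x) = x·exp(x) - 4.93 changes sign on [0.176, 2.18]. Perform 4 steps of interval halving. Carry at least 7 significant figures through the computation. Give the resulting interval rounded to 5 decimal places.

[1.30325, 1.42850]

f(0.176000) = -4.720131, f(2.180000) = 14.354948 (opposite signs)
step 1: m = 1.178000, f(m) = -1.104007 < 0 → root in [1.178000, 2.180000]
step 2: m = 1.679000, f(m) = 4.069764 > 0 → root in [1.178000, 1.679000]
step 3: m = 1.428500, f(m) = 1.030325 > 0 → root in [1.178000, 1.428500]
step 4: m = 1.303250, f(m) = -0.132422 < 0 → root in [1.303250, 1.428500]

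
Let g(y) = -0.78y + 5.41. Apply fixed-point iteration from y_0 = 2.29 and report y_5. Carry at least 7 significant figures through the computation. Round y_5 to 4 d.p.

y_1 = g(2.290000) = 3.623800
y_2 = g(3.623800) = 2.583436
y_3 = g(2.583436) = 3.394920
y_4 = g(3.394920) = 2.761962
y_5 = g(2.761962) = 3.255669

3.2557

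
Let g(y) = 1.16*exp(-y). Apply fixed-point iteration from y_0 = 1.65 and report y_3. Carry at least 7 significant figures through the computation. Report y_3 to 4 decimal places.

y_1 = g(1.650000) = 0.222778
y_2 = g(0.222778) = 0.928339
y_3 = g(0.928339) = 0.458443

0.4584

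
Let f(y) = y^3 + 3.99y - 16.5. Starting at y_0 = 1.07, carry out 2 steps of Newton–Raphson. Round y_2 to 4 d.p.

2.1142

f'(y) = 3y^2 + 3.99
y_0 = 1.070000: f = -11.005657, f' = 7.424700 → y_1 = 1.070000 - (-11.005657)/(7.424700) = 2.552303
y_1 = 2.552303: f = 10.310036, f' = 23.532756 → y_2 = 2.552303 - (10.310036)/(23.532756) = 2.114189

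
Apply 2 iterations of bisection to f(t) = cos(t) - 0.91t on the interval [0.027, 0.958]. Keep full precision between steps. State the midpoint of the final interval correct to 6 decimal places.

f(0.027000) = 0.975066, f(0.958000) = -0.296623 (opposite signs)
step 1: m = 0.492500, f(m) = 0.432979 > 0 → root in [0.492500, 0.958000]
step 2: m = 0.725250, f(m) = 0.088356 > 0 → root in [0.725250, 0.958000]
Midpoint of [0.725250, 0.958000] = 0.841625

0.841625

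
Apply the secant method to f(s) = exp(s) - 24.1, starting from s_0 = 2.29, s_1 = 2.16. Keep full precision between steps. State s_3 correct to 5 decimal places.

2.85076

Secant update: s_(k+1) = s_k − f(s_k)·(s_k − s_(k-1))/(f(s_k) − f(s_(k-1))).
f(s_0) = -14.225062, f(s_1) = -15.428862
s_2 = 2.160000 - (-15.428862)·(2.160000 - 2.290000)/(-15.428862 - (-14.225062)) = 3.826184; f(s_2) = 21.787090
s_3 = 3.826184 - (21.787090)·(3.826184 - 2.160000)/(21.787090 - (-15.428862)) = 2.850761; f(s_3) = -6.799061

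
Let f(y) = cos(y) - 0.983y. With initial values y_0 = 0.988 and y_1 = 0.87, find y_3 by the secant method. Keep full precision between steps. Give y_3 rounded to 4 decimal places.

0.7468

f(y_0) = -0.420843, f(y_1) = -0.210383
y_2 = 0.870000 - (-0.210383)·(0.870000 - 0.988000)/(-0.210383 - (-0.420843)) = 0.752043; f(y_2) = -0.008963
y_3 = 0.752043 - (-0.008963)·(0.752043 - 0.870000)/(-0.008963 - (-0.210383)) = 0.746794; f(y_3) = -0.000228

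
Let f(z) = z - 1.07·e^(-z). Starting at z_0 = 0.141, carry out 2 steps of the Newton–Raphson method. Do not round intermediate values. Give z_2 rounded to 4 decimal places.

0.5916

f'(z) = 1 + 1.07·e^(-z)
z_0 = 0.141000: f = -0.788284, f' = 1.929284 → z_1 = 0.141000 - (-0.788284)/(1.929284) = 0.549589
z_1 = 0.549589: f = -0.068001, f' = 1.617590 → z_2 = 0.549589 - (-0.068001)/(1.617590) = 0.591628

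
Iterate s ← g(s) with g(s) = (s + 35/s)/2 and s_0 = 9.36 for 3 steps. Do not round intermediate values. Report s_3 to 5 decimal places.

s_1 = g(9.360000) = 6.549658
s_2 = g(6.549658) = 5.946724
s_3 = g(5.946724) = 5.916159

5.91616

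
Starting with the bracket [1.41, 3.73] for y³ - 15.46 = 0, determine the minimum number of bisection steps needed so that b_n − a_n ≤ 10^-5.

Initial width b − a = 3.73 − 1.41 = 2.320000.
After n steps the width is (b−a)/2^n; need (b−a)/2^n ≤ 10^-5.
So n ≥ log₂(2.320000/10^-5) = log₂(232000.0000) ≈ 17.8238.
Hence n = 18.

18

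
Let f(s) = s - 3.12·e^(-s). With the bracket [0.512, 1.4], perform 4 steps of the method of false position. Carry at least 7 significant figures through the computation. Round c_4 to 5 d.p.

False-position update: c = (a·f(b) − b·f(a))/(f(b) − f(a)); replace the endpoint whose sign matches f(c).
f(0.512000) = -1.357803, f(1.400000) = 0.630617
step 1: c = 1.118375, f(c) = 0.098727 > 0 → new bracket [0.512000, 1.118375]
step 2: c = 1.077274, f(c) = 0.014843 > 0 → new bracket [0.512000, 1.077274]
step 3: c = 1.071161, f(c) = 0.002216 > 0 → new bracket [0.512000, 1.071161]
step 4: c = 1.070250, f(c) = 0.000331 > 0 → new bracket [0.512000, 1.070250]

1.07025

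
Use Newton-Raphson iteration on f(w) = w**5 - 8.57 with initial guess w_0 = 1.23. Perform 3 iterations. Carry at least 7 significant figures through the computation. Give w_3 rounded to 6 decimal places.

Newton update: w ← w − f(w)/f'(w).
f'(w) = 5w**4
w_0 = 1.230000: f = -5.754694, f' = 11.444332 → w_1 = 1.230000 - (-5.754694)/(11.444332) = 1.732842
w_1 = 1.732842: f = 7.054107, f' = 45.082311 → w_2 = 1.732842 - (7.054107)/(45.082311) = 1.576371
w_2 = 1.576371: f = 1.164006, f' = 30.874738 → w_3 = 1.576371 - (1.164006)/(30.874738) = 1.538670

1.538670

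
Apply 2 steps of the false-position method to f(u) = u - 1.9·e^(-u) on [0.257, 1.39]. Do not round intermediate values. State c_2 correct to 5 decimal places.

False-position update: c = (a·f(b) − b·f(a))/(f(b) − f(a)); replace the endpoint whose sign matches f(c).
f(0.257000) = -1.212400, f(1.390000) = 0.916757
step 1: c = 0.902161, f(c) = 0.131346 > 0 → new bracket [0.257000, 0.902161]
step 2: c = 0.839099, f(c) = 0.018109 > 0 → new bracket [0.257000, 0.839099]

0.83910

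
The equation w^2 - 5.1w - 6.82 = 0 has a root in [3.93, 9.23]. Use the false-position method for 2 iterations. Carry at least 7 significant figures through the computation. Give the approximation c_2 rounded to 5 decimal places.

5.92715

f(3.930000) = -11.418100, f(9.230000) = 31.299900
step 1: c = 5.346638, f(c) = -5.501317 < 0 → new bracket [5.346638, 9.230000]
step 2: c = 5.927151, f(c) = -1.917349 < 0 → new bracket [5.927151, 9.230000]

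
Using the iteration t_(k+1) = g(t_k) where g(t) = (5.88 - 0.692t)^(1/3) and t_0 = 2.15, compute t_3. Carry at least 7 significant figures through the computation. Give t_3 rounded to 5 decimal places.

1.67709

t_1 = g(2.150000) = 1.637674
t_2 = g(1.637674) = 1.680602
t_3 = g(1.680602) = 1.677089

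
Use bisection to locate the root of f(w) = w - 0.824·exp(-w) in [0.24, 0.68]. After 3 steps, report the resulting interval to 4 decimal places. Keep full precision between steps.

[0.4600, 0.5150]

f(0.240000) = -0.408181, f(0.680000) = 0.262548 (opposite signs)
step 1: m = 0.460000, f(m) = -0.060178 < 0 → root in [0.460000, 0.680000]
step 2: m = 0.570000, f(m) = 0.104007 > 0 → root in [0.460000, 0.570000]
step 3: m = 0.515000, f(m) = 0.022660 > 0 → root in [0.460000, 0.515000]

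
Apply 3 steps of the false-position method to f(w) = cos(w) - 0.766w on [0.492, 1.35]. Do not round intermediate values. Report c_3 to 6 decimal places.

0.855625

f(0.492000) = 0.504518, f(1.350000) = -0.815093
step 1: c = 0.820033, f(c) = 0.054051 > 0 → new bracket [0.820033, 1.350000]
step 2: c = 0.852991, f(c) = 0.004341 > 0 → new bracket [0.852991, 1.350000]
step 3: c = 0.855625, f(c) = 0.000339 > 0 → new bracket [0.855625, 1.350000]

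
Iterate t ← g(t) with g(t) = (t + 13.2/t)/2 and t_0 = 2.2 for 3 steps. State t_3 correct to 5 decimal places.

3.63328

t_1 = g(2.200000) = 4.100000
t_2 = g(4.100000) = 3.659756
t_3 = g(3.659756) = 3.633277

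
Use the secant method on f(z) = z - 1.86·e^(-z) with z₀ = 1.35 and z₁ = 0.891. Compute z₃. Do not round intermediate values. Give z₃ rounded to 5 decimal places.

0.81969

f(z_0) = 0.867813, f(z_1) = 0.127944
z_2 = 0.891000 - (0.127944)·(0.891000 - 1.350000)/(0.127944 - (0.867813)) = 0.811626; f(z_2) = -0.014465
z_3 = 0.811626 - (-0.014465)·(0.811626 - 0.891000)/(-0.014465 - (0.127944)) = 0.819689; f(z_3) = 0.000231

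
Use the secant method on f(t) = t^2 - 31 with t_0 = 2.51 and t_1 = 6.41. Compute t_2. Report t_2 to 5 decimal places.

5.27905

Secant update: t_(k+1) = t_k − f(t_k)·(t_k − t_(k-1))/(f(t_k) − f(t_(k-1))).
f(t_0) = -24.699900, f(t_1) = 10.088100
t_2 = 6.410000 - (10.088100)·(6.410000 - 2.510000)/(10.088100 - (-24.699900)) = 5.279047; f(t_2) = -3.131662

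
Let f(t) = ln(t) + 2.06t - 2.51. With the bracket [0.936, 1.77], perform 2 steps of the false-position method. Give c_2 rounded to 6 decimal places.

False-position update: c = (a·f(b) − b·f(a))/(f(b) − f(a)); replace the endpoint whose sign matches f(c).
f(0.936000) = -0.647980, f(1.770000) = 1.707180
step 1: c = 1.165460, f(c) = 0.043964 > 0 → new bracket [0.936000, 1.165460]
step 2: c = 1.150881, f(c) = 0.001343 > 0 → new bracket [0.936000, 1.150881]

1.150881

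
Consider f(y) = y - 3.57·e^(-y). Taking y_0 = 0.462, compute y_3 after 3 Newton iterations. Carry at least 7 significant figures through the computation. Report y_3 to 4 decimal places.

1.1408

f'(y) = 1 + 3.57·e^(-y)
y_0 = 0.462000: f = -1.787180, f' = 3.249180 → y_1 = 0.462000 - (-1.787180)/(3.249180) = 1.012040
y_1 = 1.012040: f = -0.285571, f' = 2.297612 → y_2 = 1.012040 - (-0.285571)/(2.297612) = 1.136331
y_2 = 1.136331: f = -0.009620, f' = 2.145951 → y_3 = 1.136331 - (-0.009620)/(2.145951) = 1.140814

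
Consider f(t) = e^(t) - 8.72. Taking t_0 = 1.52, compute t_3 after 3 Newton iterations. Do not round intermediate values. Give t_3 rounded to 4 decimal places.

2.1661

f'(t) = e^(t)
t_0 = 1.520000: f = -4.147775, f' = 4.572225 → t_1 = 1.520000 - (-4.147775)/(4.572225) = 2.427168
t_1 = 2.427168: f = 2.606755, f' = 11.326755 → t_2 = 2.427168 - (2.606755)/(11.326755) = 2.197026
t_2 = 2.197026: f = 0.278215, f' = 8.998215 → t_3 = 2.197026 - (0.278215)/(8.998215) = 2.166107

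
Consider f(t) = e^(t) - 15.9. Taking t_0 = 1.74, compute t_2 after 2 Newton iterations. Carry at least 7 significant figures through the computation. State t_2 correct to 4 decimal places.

Newton update: t ← t − f(t)/f'(t).
f'(t) = e^(t)
t_0 = 1.740000: f = -10.202657, f' = 5.697343 → t_1 = 1.740000 - (-10.202657)/(5.697343) = 3.530774
t_1 = 3.530774: f = 18.250402, f' = 34.150402 → t_2 = 3.530774 - (18.250402)/(34.150402) = 2.996362

2.9964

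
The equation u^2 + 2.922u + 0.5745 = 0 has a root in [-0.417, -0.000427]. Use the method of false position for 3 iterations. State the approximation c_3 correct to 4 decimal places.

f(-0.417000) = -0.470085, f(-0.000427) = 0.573252
step 1: c = -0.229309, f(c) = -0.042959 < 0 → new bracket [-0.229309, -0.000427]
step 2: c = -0.213353, f(c) = -0.003398 < 0 → new bracket [-0.213353, -0.000427]
step 3: c = -0.212098, f(c) = -0.000266 < 0 → new bracket [-0.212098, -0.000427]

-0.2121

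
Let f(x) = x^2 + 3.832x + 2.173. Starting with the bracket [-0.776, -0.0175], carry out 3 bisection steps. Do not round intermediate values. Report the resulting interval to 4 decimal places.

[-0.7760, -0.6812]

f(-0.776000) = -0.198456, f(-0.017500) = 2.106246 (opposite signs)
step 1: m = -0.396750, f(m) = 0.810065 > 0 → root in [-0.776000, -0.396750]
step 2: m = -0.586375, f(m) = 0.269847 > 0 → root in [-0.776000, -0.586375]
step 3: m = -0.681188, f(m) = 0.026706 > 0 → root in [-0.776000, -0.681188]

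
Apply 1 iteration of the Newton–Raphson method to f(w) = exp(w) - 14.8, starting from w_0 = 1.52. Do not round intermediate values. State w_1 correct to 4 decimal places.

3.7569

f'(w) = exp(w)
w_0 = 1.520000: f = -10.227775, f' = 4.572225 → w_1 = 1.520000 - (-10.227775)/(4.572225) = 3.756936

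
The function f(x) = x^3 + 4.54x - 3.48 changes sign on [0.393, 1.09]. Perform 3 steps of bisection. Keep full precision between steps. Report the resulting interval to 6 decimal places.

f(0.393000) = -1.635082, f(1.090000) = 2.763629 (opposite signs)
step 1: m = 0.741500, f(m) = 0.294103 > 0 → root in [0.393000, 0.741500]
step 2: m = 0.567250, f(m) = -0.722160 < 0 → root in [0.567250, 0.741500]
step 3: m = 0.654375, f(m) = -0.228930 < 0 → root in [0.654375, 0.741500]

[0.654375, 0.741500]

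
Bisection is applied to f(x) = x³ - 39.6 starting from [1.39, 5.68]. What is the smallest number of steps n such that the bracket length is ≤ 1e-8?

29

Initial width b − a = 5.68 − 1.39 = 4.290000.
After n steps the width is (b−a)/2^n; need (b−a)/2^n ≤ 1e-8.
So n ≥ log₂(4.290000/1e-8) = log₂(429000000.0000) ≈ 28.6764.
Hence n = 29.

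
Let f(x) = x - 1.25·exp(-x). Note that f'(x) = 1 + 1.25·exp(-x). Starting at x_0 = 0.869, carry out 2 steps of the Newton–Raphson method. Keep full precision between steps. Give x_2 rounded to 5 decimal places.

x_0 = 0.869000: f = 0.344787, f' = 1.524213 → x_1 = 0.869000 - (0.344787)/(1.524213) = 0.642794
x_1 = 0.642794: f = -0.014483, f' = 1.657277 → x_2 = 0.642794 - (-0.014483)/(1.657277) = 0.651533

0.65153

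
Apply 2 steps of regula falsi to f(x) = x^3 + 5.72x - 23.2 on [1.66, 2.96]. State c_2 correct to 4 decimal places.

False-position update: c = (a·f(b) − b·f(a))/(f(b) − f(a)); replace the endpoint whose sign matches f(c).
f(1.660000) = -9.130504, f(2.960000) = 19.665536
step 1: c = 2.072197, f(c) = -2.449009 < 0 → new bracket [2.072197, 2.960000]
step 2: c = 2.170515, f(c) = -0.559074 < 0 → new bracket [2.170515, 2.960000]

2.1705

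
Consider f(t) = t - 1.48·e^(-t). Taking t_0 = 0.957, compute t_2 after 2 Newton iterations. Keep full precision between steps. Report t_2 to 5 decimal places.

0.72020

Newton update: t ← t − f(t)/f'(t).
f'(t) = 1 + 1.48·e^(-t)
t_0 = 0.957000: f = 0.388616, f' = 1.568384 → t_1 = 0.957000 - (0.388616)/(1.568384) = 0.709219
t_1 = 0.709219: f = -0.018983, f' = 1.728202 → t_2 = 0.709219 - (-0.018983)/(1.728202) = 0.720203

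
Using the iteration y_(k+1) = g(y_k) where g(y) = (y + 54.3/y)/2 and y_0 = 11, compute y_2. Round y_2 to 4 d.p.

y_1 = g(11.000000) = 7.968182
y_2 = g(7.968182) = 7.391393

7.3914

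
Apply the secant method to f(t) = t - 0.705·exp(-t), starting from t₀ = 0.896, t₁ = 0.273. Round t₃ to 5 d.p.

f(t_0) = 0.608220, f(t_1) = -0.263570
t_2 = 0.273000 - (-0.263570)·(0.273000 - 0.896000)/(-0.263570 - (0.608220)) = 0.461353; f(t_2) = 0.016900
t_3 = 0.461353 - (0.016900)·(0.461353 - 0.273000)/(0.016900 - (-0.263570)) = 0.450004; f(t_3) = 0.000478

0.45000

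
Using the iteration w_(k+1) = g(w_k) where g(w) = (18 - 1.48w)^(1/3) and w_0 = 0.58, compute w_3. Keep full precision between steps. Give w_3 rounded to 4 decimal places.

w_1 = g(0.580000) = 2.578401
w_2 = g(2.578401) = 2.420653
w_3 = g(2.420653) = 2.433862

2.4339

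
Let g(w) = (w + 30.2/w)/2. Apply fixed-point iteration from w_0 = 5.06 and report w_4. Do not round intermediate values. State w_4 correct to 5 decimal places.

5.49545

w_1 = g(5.060000) = 5.514190
w_2 = g(5.514190) = 5.495484
w_3 = g(5.495484) = 5.495453
w_4 = g(5.495453) = 5.495453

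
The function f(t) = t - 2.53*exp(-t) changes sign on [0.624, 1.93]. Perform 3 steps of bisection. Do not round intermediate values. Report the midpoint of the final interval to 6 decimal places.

1.032125

f(0.624000) = -0.731566, f(1.930000) = 1.562775 (opposite signs)
step 1: m = 1.277000, f(m) = 0.571452 > 0 → root in [0.624000, 1.277000]
step 2: m = 0.950500, f(m) = -0.027466 < 0 → root in [0.950500, 1.277000]
step 3: m = 1.113750, f(m) = 0.283087 > 0 → root in [0.950500, 1.113750]
Midpoint of [0.950500, 1.113750] = 1.032125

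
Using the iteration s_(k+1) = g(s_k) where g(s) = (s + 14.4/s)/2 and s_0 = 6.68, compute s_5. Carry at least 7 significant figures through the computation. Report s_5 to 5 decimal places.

s_1 = g(6.680000) = 4.417844
s_2 = g(4.417844) = 3.838676
s_3 = g(3.838676) = 3.794985
s_4 = g(3.794985) = 3.794733
s_5 = g(3.794733) = 3.794733

3.79473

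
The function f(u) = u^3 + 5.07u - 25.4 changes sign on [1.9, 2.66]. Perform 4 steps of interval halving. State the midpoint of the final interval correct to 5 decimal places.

f(1.900000) = -8.908000, f(2.660000) = 6.907296 (opposite signs)
step 1: m = 2.280000, f(m) = -1.988048 < 0 → root in [2.280000, 2.660000]
step 2: m = 2.470000, f(m) = 2.192123 > 0 → root in [2.280000, 2.470000]
step 3: m = 2.375000, f(m) = 0.037734 > 0 → root in [2.280000, 2.375000]
step 4: m = 2.327500, f(m) = -0.990911 < 0 → root in [2.327500, 2.375000]
Midpoint of [2.327500, 2.375000] = 2.351250

2.35125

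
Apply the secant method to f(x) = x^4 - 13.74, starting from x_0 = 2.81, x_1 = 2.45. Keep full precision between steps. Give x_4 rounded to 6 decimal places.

1.935512

f(x_0) = 48.608395, f(x_1) = 22.290006
x_2 = 2.450000 - (22.290006)·(2.450000 - 2.810000)/(22.290006 - (48.608395)) = 2.145103; f(x_2) = 7.433491
x_3 = 2.145103 - (7.433491)·(2.145103 - 2.450000)/(7.433491 - (22.290006)) = 1.992547; f(x_3) = 2.022829
x_4 = 1.992547 - (2.022829)·(1.992547 - 2.145103)/(2.022829 - (7.433491)) = 1.935512; f(x_4) = 0.294073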